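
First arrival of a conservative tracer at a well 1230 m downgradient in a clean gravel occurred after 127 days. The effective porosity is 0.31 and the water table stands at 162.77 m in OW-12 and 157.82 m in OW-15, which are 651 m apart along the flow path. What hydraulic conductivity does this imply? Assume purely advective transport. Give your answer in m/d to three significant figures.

Hydraulic gradient i = (162.77 − 157.82) / 651 = 4.95 / 651 = 0.007604
v = L / t = 1230 / 127 = 9.685 m/d
K = v · n / i = 9.685 × 0.31 / 0.007604 = 395 m/d

395 m/d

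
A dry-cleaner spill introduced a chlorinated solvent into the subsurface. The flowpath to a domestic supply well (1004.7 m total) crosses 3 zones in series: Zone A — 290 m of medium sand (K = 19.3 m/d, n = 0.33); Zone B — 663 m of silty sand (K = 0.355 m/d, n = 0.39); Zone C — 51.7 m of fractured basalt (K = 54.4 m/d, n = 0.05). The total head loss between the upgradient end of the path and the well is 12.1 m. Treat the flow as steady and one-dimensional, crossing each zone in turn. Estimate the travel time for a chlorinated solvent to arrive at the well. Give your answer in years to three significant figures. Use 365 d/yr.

Steady 1-D flow in series ⇒ the Darcy flux q is identical in every zone and the zone head losses add (resistances L/K in series).
Σ(L/K) = 290/19.3 + 663/0.355 + 51.7/54.4 = 15.03 + 1868 + 0.9504 = 1884 d
q = ΔH / Σ(L/K) = 12.1 / 1884 = 0.006424 m/d (same in every zone)
Zone A: v = q/n = 0.006424/0.33 = 0.01947 m/d → t_A = 290/0.01947 = 14900 d
Zone B: v = q/n = 0.006424/0.39 = 0.01647 m/d → t_B = 663/0.01647 = 40250 d
Zone C: v = q/n = 0.006424/0.05 = 0.1285 m/d → t_C = 51.7/0.1285 = 402.4 d
Total t = 14900 + 40250 + 402.4 = 55550 d
   = 55550 / 365 = 152 yr

152 years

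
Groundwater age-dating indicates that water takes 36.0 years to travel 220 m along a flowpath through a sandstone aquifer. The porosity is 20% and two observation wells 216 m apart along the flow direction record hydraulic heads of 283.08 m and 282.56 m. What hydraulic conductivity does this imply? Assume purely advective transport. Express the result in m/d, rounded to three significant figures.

1.39 m/d

Hydraulic gradient i = (283.08 − 282.56) / 216 = 0.52 / 216 = 0.002407
t = 36.0 years = 13140 d
v = L / t = 220 / 13140 = 0.01674 m/d
K = v · n / i = 0.01674 × 0.20 / 0.002407 = 1.39 m/d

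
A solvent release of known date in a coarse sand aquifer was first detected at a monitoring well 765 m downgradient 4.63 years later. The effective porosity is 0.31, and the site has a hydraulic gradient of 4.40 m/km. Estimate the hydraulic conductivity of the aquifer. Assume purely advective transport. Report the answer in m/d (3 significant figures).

t = 4.63 years = 1690 d
v = L / t = 765 / 1690 = 0.4527 m/d
K = v · n / i = 0.4527 × 0.31 / 0.0044 = 31.9 m/d

31.9 m/d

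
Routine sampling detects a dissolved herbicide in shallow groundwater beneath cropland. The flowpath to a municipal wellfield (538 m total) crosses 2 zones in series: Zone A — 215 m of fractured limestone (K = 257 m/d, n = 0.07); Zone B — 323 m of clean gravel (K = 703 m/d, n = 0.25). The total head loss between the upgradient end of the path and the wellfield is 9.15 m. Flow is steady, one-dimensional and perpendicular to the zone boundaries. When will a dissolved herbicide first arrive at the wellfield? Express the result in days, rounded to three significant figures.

Steady 1-D flow in series ⇒ the Darcy flux q is identical in every zone and the zone head losses add (resistances L/K in series).
Σ(L/K) = 215/257 + 323/703 = 0.8366 + 0.4595 = 1.296 d
q = ΔH / Σ(L/K) = 9.15 / 1.296 = 7.060 m/d (same in every zone)
Zone A: v = q/n = 7.060/0.07 = 100.9 m/d → t_A = 215/100.9 = 2.132 d
Zone B: v = q/n = 7.060/0.25 = 28.24 m/d → t_B = 323/28.24 = 11.44 d
Total t = 2.132 + 11.44 = 13.57 d

13.6 days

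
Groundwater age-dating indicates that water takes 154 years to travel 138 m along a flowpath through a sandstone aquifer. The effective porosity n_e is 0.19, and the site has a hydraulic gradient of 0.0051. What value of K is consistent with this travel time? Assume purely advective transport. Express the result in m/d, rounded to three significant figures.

0.0915 m/d

t = 154 years = 56210 d
v = L / t = 138 / 56210 = 0.002455 m/d
K = v · n / i = 0.002455 × 0.19 / 0.0051 = 0.0915 m/d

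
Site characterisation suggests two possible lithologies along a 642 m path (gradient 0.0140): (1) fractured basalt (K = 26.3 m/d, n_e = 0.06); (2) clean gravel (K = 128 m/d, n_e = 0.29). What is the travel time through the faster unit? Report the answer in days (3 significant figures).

Unit 1 (fractured basalt): v = 26.3×0.014/0.06 = 6.137 m/d, t = 642/6.137 = 104.6 d
Unit 2 (clean gravel): v = 128×0.014/0.29 = 6.179 m/d, t = 642/6.179 = 103.9 d
Faster unit: t = 104 d

104 days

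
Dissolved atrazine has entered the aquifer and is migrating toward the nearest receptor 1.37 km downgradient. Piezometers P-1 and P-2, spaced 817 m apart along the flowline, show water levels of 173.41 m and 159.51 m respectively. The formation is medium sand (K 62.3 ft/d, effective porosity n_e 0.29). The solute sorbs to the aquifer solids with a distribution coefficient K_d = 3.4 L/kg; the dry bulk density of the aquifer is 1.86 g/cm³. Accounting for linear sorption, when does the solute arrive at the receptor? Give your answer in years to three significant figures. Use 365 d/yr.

Hydraulic gradient i = (173.41 − 159.51) / 817 = 13.90 / 817 = 0.01701
K = 62.3 ft/d × 0.3048 = 18.99 m/d
Specific discharge q = 18.99 × 0.01701 = 0.3231 m/d
v_s = q/n_e = 0.3231/0.29 = 1.114 m/d
Retardation R = 1 + ρ_b·K_d/n = 1 + 1.86×3.4/0.29 = 22.81
Contaminant velocity v_c = v/R = 1.114/22.81 = 0.04885 m/d
L = 1.37 km = 1370 m
t = L/v_c = 1370/0.04885 = 28050 d
   = 28050/365 = 76.8 yr

76.8 years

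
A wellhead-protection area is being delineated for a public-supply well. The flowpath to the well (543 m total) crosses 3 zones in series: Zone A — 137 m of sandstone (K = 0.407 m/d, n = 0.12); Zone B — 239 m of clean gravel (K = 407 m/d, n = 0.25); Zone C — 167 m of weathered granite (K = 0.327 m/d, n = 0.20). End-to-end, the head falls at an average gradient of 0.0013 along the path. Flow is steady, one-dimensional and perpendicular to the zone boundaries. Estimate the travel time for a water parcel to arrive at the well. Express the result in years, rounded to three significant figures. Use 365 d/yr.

361 years

For zones in series the flux q is common to all zones; the equivalent conductivity is the harmonic (thickness-weighted) mean, K_eq = L_total / Σ(L_j/K_j).
Σ(L/K) = 137/0.407 + 239/407 + 167/0.327 = 336.6 + 0.5872 + 510.7 = 847.9 d
K_eq = L_total / Σ(L/K) = 543 / 847.9 = 0.6404 m/d
q = K_eq · i = 0.6404 × 0.0013 = 8.325e-4 m/d (same in every zone)
Zone A: v = q/n = 8.325e-4/0.12 = 0.006938 m/d → t_A = 137/0.006938 = 19750 d
Zone B: v = q/n = 8.325e-4/0.25 = 0.003330 m/d → t_B = 239/0.003330 = 71770 d
Zone C: v = q/n = 8.325e-4/0.20 = 0.004163 m/d → t_C = 167/0.004163 = 40120 d
Total t = 19750 + 71770 + 40120 = 131600 d
   = 131600 / 365 = 361 yr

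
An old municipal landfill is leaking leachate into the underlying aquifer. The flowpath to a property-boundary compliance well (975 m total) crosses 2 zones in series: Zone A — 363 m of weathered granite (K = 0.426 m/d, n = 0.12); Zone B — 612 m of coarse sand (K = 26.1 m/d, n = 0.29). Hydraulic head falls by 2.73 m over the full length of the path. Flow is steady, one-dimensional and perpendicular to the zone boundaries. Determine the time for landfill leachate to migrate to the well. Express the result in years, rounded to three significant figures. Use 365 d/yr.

Continuity: the same q passes through each zone, so ΔH = q·Σ(L_j/K_j) — the zones act as resistances in series.
Σ(L/K) = 363/0.426 + 612/26.1 = 852.1 + 23.45 = 875.6 d
q = ΔH / Σ(L/K) = 2.73 / 875.6 = 0.003118 m/d (same in every zone)
Zone A: v = q/n = 0.003118/0.12 = 0.02598 m/d → t_A = 363/0.02598 = 13970 d
Zone B: v = q/n = 0.003118/0.29 = 0.01075 m/d → t_B = 612/0.01075 = 56920 d
Total t = 13970 + 56920 = 70890 d
   = 70890 / 365 = 194 yr

194 years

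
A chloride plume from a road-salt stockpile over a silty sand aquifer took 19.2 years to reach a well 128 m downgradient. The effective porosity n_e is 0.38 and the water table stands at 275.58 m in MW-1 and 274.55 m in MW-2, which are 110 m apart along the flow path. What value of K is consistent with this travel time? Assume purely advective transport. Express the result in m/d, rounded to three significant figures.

0.741 m/d

Hydraulic gradient i = (275.58 − 274.55) / 110 = 1.03 / 110 = 0.009364
t = 19.2 years = 7008 d
v = L / t = 128 / 7008 = 0.01826 m/d
K = v · n / i = 0.01826 × 0.38 / 0.009364 = 0.741 m/d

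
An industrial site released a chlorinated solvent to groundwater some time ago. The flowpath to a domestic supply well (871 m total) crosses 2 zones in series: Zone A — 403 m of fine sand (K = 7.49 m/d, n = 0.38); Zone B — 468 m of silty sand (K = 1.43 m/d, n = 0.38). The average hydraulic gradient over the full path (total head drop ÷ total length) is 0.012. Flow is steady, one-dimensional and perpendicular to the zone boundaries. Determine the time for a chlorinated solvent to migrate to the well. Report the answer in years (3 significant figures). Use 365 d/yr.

33.1 years

Continuity: the same q passes through each zone, so ΔH = q·Σ(L_j/K_j) — the zones act as resistances in series.
Σ(L/K) = 403/7.49 + 468/1.43 = 53.81 + 327.3 = 381.1 d
K_eq = L_total / Σ(L/K) = 871 / 381.1 = 2.286 m/d
q = K_eq · i = 2.286 × 0.012 = 0.02743 m/d (same in every zone)
Zone A: v = q/n = 0.02743/0.38 = 0.07218 m/d → t_A = 403/0.07218 = 5583 d
Zone B: v = q/n = 0.02743/0.38 = 0.07218 m/d → t_B = 468/0.07218 = 6484 d
Total t = 5583 + 6484 = 12070 d
   = 12070 / 365 = 33.1 yr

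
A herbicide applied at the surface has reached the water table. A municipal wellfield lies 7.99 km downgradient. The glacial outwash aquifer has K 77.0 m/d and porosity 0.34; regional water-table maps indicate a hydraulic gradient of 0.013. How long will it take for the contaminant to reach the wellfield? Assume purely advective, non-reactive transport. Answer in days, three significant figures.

Darcy flux q = K·i = 77.0 × 0.013 = 1.001 m/d
Seepage velocity v = q / n = 1.001 / 0.34 = 2.944 m/d
L = 7.99 km = 7990 m
t = L / v = 7990 / 2.944 = 2714 d

2710 days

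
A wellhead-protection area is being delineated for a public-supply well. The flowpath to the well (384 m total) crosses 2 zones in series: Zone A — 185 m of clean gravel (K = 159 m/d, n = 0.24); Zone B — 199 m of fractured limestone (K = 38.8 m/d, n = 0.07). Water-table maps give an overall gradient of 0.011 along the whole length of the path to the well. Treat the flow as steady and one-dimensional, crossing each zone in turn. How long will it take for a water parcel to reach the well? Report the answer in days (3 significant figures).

86.9 days

Continuity: the same q passes through each zone, so ΔH = q·Σ(L_j/K_j) — the zones act as resistances in series.
Σ(L/K) = 185/159 + 199/38.8 = 1.164 + 5.129 = 6.292 d
K_eq = L_total / Σ(L/K) = 384 / 6.292 = 61.03 m/d
q = K_eq · i = 61.03 × 0.011 = 0.6713 m/d (same in every zone)
Zone A: v = q/n = 0.6713/0.24 = 2.797 m/d → t_A = 185/2.797 = 66.14 d
Zone B: v = q/n = 0.6713/0.07 = 9.590 m/d → t_B = 199/9.590 = 20.75 d
Total t = 66.14 + 20.75 = 86.89 d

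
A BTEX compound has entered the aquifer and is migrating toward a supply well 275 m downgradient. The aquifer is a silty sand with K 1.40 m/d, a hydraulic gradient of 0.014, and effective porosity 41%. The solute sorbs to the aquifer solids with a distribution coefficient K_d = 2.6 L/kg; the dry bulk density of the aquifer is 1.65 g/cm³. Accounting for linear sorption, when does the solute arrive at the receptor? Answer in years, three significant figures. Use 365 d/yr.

181 years

q = Ki = 1.40 × 0.014 = 0.01960 m/d
Average linear velocity = 0.01960 / 0.41 = 0.04780 m/d
Retardation R = 1 + ρ_b·K_d/n = 1 + 1.65×2.6/0.41 = 11.46
Contaminant velocity v_c = v/R = 0.04780/11.46 = 0.004170 m/d
t = L/v_c = 275/0.004170 = 65940 d
   = 65940/365 = 181 yr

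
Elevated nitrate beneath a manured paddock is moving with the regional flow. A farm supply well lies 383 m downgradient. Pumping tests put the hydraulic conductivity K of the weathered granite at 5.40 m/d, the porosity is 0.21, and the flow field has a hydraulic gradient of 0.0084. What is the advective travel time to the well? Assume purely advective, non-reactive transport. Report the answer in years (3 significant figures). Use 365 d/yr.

Specific discharge q = 5.40 × 0.0084 = 0.04536 m/d
v_s = q/n_e = 0.04536/0.21 = 0.2160 m/d
t = L / v = 383 / 0.2160 = 1773 d
   = 1773 / 365 = 4.86 yr

4.86 years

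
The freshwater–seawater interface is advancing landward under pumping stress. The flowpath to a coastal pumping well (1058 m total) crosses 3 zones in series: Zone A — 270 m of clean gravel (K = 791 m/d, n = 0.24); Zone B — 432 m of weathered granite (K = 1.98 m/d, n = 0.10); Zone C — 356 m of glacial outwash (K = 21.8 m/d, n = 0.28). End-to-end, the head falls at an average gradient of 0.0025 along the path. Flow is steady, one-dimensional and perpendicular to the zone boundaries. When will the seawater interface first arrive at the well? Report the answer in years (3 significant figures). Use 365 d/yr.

For zones in series the flux q is common to all zones; the equivalent conductivity is the harmonic (thickness-weighted) mean, K_eq = L_total / Σ(L_j/K_j).
Σ(L/K) = 270/791 + 432/1.98 + 356/21.8 = 0.3413 + 218.2 + 16.33 = 234.9 d
K_eq = L_total / Σ(L/K) = 1058 / 234.9 = 4.505 m/d
q = K_eq · i = 4.505 × 0.0025 = 0.01126 m/d (same in every zone)
Zone A: v = q/n = 0.01126/0.24 = 0.04693 m/d → t_A = 270/0.04693 = 5754 d
Zone B: v = q/n = 0.01126/0.10 = 0.1126 m/d → t_B = 432/0.1126 = 3836 d
Zone C: v = q/n = 0.01126/0.28 = 0.04022 m/d → t_C = 356/0.04022 = 8851 d
Total t = 5754 + 3836 + 8851 = 18440 d
   = 18440 / 365 = 50.5 yr

50.5 years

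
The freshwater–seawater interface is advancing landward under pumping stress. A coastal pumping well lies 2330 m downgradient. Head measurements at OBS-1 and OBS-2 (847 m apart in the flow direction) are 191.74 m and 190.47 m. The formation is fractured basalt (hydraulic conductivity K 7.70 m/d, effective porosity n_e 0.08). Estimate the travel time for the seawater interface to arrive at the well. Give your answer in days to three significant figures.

Hydraulic gradient i = (191.74 − 190.47) / 847 = 1.27 / 847 = 0.001499
Darcy flux q = K·i = 7.70 × 0.001499 = 0.01155 m/d
Seepage velocity v = q / n = 0.01155 / 0.08 = 0.1443 m/d
t = L / v = 2330 / 0.1443 = 16140 d

16100 days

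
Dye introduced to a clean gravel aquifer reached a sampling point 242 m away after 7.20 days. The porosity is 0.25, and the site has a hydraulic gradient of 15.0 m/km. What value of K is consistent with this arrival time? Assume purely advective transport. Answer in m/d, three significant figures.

v = L / t = 242 / 7.20 = 33.61 m/d
K = v · n / i = 33.61 × 0.25 / 0.015 = 560 m/d

560 m/d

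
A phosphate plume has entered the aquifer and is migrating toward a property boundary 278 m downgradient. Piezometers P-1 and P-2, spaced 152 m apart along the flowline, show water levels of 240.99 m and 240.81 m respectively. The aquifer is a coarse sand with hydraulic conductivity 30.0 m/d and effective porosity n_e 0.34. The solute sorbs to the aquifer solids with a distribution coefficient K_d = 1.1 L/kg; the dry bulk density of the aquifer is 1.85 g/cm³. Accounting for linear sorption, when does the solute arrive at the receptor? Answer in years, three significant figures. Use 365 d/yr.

Hydraulic gradient i = (240.99 − 240.81) / 152 = 0.18 / 152 = 0.001184
q = Ki = 30.0 × 0.001184 = 0.03553 m/d
Average linear velocity = 0.03553 / 0.34 = 0.1045 m/d
Retardation R = 1 + ρ_b·K_d/n = 1 + 1.85×1.1/0.34 = 6.985
Contaminant velocity v_c = v/R = 0.1045/6.985 = 0.01496 m/d
t = L/v_c = 278/0.01496 = 18580 d
   = 18580/365 = 50.9 yr

50.9 years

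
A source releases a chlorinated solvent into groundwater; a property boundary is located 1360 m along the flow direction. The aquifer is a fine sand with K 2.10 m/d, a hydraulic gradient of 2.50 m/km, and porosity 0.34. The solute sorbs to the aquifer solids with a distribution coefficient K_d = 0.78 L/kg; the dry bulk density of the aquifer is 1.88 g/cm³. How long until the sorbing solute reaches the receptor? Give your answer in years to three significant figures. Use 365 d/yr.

Darcy flux q = K·i = 2.10 × 0.0025 = 0.005250 m/d
v_s = q/n_e = 0.005250/0.34 = 0.01544 m/d
Retardation R = 1 + ρ_b·K_d/n = 1 + 1.88×0.78/0.34 = 5.313
Contaminant velocity v_c = v/R = 0.01544/5.313 = 0.002906 m/d
t = L/v_c = 1360/0.002906 = 467900 d
   = 467900/365 = 1280 yr

1280 years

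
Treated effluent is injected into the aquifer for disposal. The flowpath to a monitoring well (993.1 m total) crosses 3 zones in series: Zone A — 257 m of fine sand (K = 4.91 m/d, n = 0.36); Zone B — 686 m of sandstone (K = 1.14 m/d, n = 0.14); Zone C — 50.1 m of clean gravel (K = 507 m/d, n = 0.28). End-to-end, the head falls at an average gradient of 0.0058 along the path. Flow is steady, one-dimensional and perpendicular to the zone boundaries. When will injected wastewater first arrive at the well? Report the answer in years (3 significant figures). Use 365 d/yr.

Steady 1-D flow in series ⇒ the Darcy flux q is identical in every zone and the zone head losses add (resistances L/K in series).
Σ(L/K) = 257/4.91 + 686/1.14 + 50.1/507 = 52.34 + 601.8 + 0.09882 = 654.2 d
K_eq = L_total / Σ(L/K) = 993.1 / 654.2 = 1.518 m/d
q = K_eq · i = 1.518 × 0.0058 = 0.008805 m/d (same in every zone)
Zone A: v = q/n = 0.008805/0.36 = 0.02446 m/d → t_A = 257/0.02446 = 10510 d
Zone B: v = q/n = 0.008805/0.14 = 0.06289 m/d → t_B = 686/0.06289 = 10910 d
Zone C: v = q/n = 0.008805/0.28 = 0.03145 m/d → t_C = 50.1/0.03145 = 1593 d
Total t = 10510 + 10910 + 1593 = 23010 d
   = 23010 / 365 = 63.0 yr

63.0 years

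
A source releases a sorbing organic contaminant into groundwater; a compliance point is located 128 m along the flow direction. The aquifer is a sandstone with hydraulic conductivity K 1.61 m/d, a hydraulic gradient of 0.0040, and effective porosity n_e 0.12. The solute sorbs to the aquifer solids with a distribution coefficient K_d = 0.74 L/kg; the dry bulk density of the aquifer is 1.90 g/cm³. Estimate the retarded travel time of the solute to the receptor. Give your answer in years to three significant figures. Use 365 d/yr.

Darcy flux q = K·i = 1.61 × 0.0040 = 0.006440 m/d
Seepage velocity v = q / n = 0.006440 / 0.12 = 0.05367 m/d
Retardation R = 1 + ρ_b·K_d/n = 1 + 1.90×0.74/0.12 = 12.72
Contaminant velocity v_c = v/R = 0.05367/12.72 = 0.004220 m/d
t = L/v_c = 128/0.004220 = 30330 d
   = 30330/365 = 83.1 yr

83.1 years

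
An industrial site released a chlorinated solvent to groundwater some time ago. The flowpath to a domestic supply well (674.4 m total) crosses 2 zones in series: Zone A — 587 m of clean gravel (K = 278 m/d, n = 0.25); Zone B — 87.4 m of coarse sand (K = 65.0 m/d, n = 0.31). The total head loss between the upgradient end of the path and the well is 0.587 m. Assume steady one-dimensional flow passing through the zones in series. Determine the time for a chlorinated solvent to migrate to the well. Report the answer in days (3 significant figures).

Continuity: the same q passes through each zone, so ΔH = q·Σ(L_j/K_j) — the zones act as resistances in series.
Σ(L/K) = 587/278 + 87.4/65.0 = 2.112 + 1.345 = 3.456 d
q = ΔH / Σ(L/K) = 0.587 / 3.456 = 0.1698 m/d (same in every zone)
Zone A: v = q/n = 0.1698/0.25 = 0.6794 m/d → t_A = 587/0.6794 = 864.0 d
Zone B: v = q/n = 0.1698/0.31 = 0.5479 m/d → t_B = 87.4/0.5479 = 159.5 d
Total t = 864.0 + 159.5 = 1024 d

1020 days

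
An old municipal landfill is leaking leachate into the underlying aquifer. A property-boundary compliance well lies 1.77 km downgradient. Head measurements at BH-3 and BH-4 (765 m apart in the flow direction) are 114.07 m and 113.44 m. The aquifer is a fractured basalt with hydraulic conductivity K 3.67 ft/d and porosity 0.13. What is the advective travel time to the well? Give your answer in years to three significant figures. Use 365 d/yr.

Hydraulic gradient i = (114.07 − 113.44) / 765 = 0.63 / 765 = 8.235e-4
K = 3.67 ft/d × 0.3048 = 1.119 m/d
q = Ki = 1.119 × 8.235e-4 = 9.212e-4 m/d
v = Ki/n = 1.119·8.235e-4/0.13 = 0.007086 m/d
L = 1.77 km = 1770 m
t = L / v = 1770 / 0.007086 = 249800 d
   = 249800 / 365 = 684 yr

684 years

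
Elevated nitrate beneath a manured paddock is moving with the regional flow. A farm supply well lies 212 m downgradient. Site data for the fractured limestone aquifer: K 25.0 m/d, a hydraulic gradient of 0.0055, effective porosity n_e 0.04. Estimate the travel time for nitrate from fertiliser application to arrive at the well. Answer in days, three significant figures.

Darcy flux q = K·i = 25.0 × 0.0055 = 0.1375 m/d
v = Ki/n = 25.0·0.0055/0.04 = 3.437 m/d
t = L / v = 212 / 3.437 = 61.67 d

61.7 days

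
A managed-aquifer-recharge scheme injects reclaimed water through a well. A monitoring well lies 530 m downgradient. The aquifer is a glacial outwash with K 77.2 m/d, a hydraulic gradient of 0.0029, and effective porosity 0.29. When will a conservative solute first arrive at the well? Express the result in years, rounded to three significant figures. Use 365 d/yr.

Specific discharge q = 77.2 × 0.0029 = 0.2239 m/d
v = Ki/n = 77.2·0.0029/0.29 = 0.7720 m/d
t = L / v = 530 / 0.7720 = 686.5 d
   = 686.5 / 365 = 1.88 yr

1.88 years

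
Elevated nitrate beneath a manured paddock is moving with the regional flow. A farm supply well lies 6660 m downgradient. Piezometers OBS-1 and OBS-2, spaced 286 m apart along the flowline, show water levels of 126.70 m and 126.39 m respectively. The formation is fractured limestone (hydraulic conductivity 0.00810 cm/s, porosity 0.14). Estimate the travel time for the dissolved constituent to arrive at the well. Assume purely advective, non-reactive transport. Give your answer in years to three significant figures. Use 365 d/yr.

337 years

Hydraulic gradient i = (126.70 − 126.39) / 286 = 0.31 / 286 = 0.001084
K = 0.00810 cm/s × 864 = 6.998 m/d
Specific discharge q = 6.998 × 0.001084 = 0.007586 m/d
Seepage velocity v = q / n = 0.007586 / 0.14 = 0.05418 m/d
t = L / v = 6660 / 0.05418 = 122900 d
   = 122900 / 365 = 337 yr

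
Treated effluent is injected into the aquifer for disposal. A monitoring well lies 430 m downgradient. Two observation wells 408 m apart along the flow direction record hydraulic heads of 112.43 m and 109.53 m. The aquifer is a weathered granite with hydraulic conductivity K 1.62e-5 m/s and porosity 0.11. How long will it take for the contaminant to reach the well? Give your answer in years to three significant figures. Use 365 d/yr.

13.0 years

Hydraulic gradient i = (112.43 − 109.53) / 408 = 2.90 / 408 = 0.007108
K = 1.62e-5 m/s × 86400 s/d = 1.400 m/d
q = Ki = 1.400 × 0.007108 = 0.009949 m/d
Average linear velocity = 0.009949 / 0.11 = 0.09044 m/d
t = L / v = 430 / 0.09044 = 4754 d
   = 4754 / 365 = 13.0 yr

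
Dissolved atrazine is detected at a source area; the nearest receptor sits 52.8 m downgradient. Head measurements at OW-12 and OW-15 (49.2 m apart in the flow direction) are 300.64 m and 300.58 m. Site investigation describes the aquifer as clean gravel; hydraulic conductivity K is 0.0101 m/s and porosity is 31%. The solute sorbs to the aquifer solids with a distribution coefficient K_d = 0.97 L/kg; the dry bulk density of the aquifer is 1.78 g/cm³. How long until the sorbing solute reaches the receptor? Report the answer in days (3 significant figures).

101 days

Hydraulic gradient i = (300.64 − 300.58) / 49.2 = 0.06 / 49.2 = 0.001220
K = 0.0101 m/s × 86400 s/d = 872.6 m/d
Specific discharge q = 872.6 × 0.001220 = 1.064 m/d
Seepage velocity v = q / n = 1.064 / 0.31 = 3.433 m/d
Retardation R = 1 + ρ_b·K_d/n = 1 + 1.78×0.97/0.31 = 6.570
Contaminant velocity v_c = v/R = 3.433/6.570 = 0.5225 m/d
t = L/v_c = 52.8/0.5225 = 101.0 d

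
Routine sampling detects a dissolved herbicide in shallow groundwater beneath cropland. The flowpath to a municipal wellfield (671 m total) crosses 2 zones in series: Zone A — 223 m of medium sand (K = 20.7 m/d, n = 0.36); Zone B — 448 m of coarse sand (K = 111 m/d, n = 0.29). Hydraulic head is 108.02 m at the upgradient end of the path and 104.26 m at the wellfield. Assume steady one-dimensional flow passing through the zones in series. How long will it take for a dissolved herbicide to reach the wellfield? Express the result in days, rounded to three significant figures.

828 days

Total head drop ΔH = 108.02 − 104.26 = 3.76 m
Steady 1-D flow in series ⇒ the Darcy flux q is identical in every zone and the zone head losses add (resistances L/K in series).
Σ(L/K) = 223/20.7 + 448/111 = 10.77 + 4.036 = 14.81 d
q = ΔH / Σ(L/K) = 3.76 / 14.81 = 0.2539 m/d (same in every zone)
Zone A: v = q/n = 0.2539/0.36 = 0.7053 m/d → t_A = 223/0.7053 = 316.2 d
Zone B: v = q/n = 0.2539/0.29 = 0.8755 m/d → t_B = 448/0.8755 = 511.7 d
Total t = 316.2 + 511.7 = 827.9 d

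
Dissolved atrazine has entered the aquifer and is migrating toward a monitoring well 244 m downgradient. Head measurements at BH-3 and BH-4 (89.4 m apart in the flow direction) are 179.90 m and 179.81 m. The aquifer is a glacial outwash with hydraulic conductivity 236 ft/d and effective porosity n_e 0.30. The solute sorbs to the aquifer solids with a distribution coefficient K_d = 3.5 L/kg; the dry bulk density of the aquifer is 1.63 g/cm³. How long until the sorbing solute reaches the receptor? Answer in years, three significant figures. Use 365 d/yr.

Hydraulic gradient i = (179.90 − 179.81) / 89.4 = 0.09 / 89.4 = 0.001007
K = 236 ft/d × 0.3048 = 71.93 m/d
Darcy flux q = K·i = 71.93 × 0.001007 = 0.07242 m/d
v_s = q/n_e = 0.07242/0.30 = 0.2414 m/d
Retardation R = 1 + ρ_b·K_d/n = 1 + 1.63×3.5/0.30 = 20.02
Contaminant velocity v_c = v/R = 0.2414/20.02 = 0.01206 m/d
t = L/v_c = 244/0.01206 = 20230 d
   = 20230/365 = 55.4 yr

55.4 years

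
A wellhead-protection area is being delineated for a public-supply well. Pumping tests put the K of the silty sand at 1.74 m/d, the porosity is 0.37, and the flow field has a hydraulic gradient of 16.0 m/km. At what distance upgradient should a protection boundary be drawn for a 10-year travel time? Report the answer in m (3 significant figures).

q = Ki = 1.74 × 0.016 = 0.02784 m/d
v_s = q/n_e = 0.02784/0.37 = 0.07524 m/d
T = 10 yr × 365 = 3650 d
L = v × T = 0.07524 × 3650 = 274.6 m

275 m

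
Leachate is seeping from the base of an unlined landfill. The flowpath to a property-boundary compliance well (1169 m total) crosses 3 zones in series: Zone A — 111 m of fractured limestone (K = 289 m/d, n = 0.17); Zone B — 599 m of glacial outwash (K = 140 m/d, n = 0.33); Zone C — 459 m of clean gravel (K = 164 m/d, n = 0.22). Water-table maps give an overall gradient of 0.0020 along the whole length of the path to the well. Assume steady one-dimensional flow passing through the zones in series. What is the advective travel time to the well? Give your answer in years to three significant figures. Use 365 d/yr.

Continuity: the same q passes through each zone, so ΔH = q·Σ(L_j/K_j) — the zones act as resistances in series.
Σ(L/K) = 111/289 + 599/140 + 459/164 = 0.3841 + 4.279 + 2.799 = 7.461 d
K_eq = L_total / Σ(L/K) = 1169 / 7.461 = 156.7 m/d
q = K_eq · i = 156.7 × 0.0020 = 0.3133 m/d (same in every zone)
Zone A: v = q/n = 0.3133/0.17 = 1.843 m/d → t_A = 111/1.843 = 60.22 d
Zone B: v = q/n = 0.3133/0.33 = 0.9495 m/d → t_B = 599/0.9495 = 630.8 d
Zone C: v = q/n = 0.3133/0.22 = 1.424 m/d → t_C = 459/1.424 = 322.3 d
Total t = 60.22 + 630.8 + 322.3 = 1013 d
   = 1013 / 365 = 2.78 yr

2.78 years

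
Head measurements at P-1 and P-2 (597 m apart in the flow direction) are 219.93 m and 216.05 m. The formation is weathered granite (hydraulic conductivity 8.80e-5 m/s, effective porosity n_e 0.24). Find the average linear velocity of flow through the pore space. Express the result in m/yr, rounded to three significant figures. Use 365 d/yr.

75.2 m/yr

Hydraulic gradient i = (219.93 − 216.05) / 597 = 3.88 / 597 = 0.006499
K = 8.80e-5 m/s × 86400 s/d = 7.603 m/d
Darcy flux q = K·i = 7.603 × 0.006499 = 0.04941 m/d
Average linear velocity = 0.04941 / 0.24 = 0.2059 m/d
   = 0.2059 × 365 = 75.2 m/yr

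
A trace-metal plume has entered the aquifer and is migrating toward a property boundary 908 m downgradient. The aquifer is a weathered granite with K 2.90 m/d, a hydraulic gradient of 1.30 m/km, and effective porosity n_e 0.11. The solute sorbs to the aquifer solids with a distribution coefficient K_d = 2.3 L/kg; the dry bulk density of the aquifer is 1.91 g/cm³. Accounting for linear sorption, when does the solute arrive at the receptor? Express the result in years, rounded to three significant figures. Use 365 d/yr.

2970 years

Darcy flux q = K·i = 2.90 × 0.0013 = 0.003770 m/d
v_s = q/n_e = 0.003770/0.11 = 0.03427 m/d
Retardation R = 1 + ρ_b·K_d/n = 1 + 1.91×2.3/0.11 = 40.94
Contaminant velocity v_c = v/R = 0.03427/40.94 = 8.372e-4 m/d
t = L/v_c = 908/8.372e-4 = 1.085e6 d
   = 1.085e6/365 = 2970 yr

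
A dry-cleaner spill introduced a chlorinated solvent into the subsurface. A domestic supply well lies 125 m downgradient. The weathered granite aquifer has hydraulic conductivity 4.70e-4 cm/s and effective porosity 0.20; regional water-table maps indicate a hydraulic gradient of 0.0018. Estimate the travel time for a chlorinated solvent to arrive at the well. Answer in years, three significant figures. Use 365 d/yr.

93.7 years

K = 4.70e-4 cm/s × 864 = 0.4061 m/d
q = Ki = 0.4061 × 0.0018 = 7.309e-4 m/d
v = Ki/n = 0.4061·0.0018/0.20 = 0.003655 m/d
t = L / v = 125 / 0.003655 = 34200 d
   = 34200 / 365 = 93.7 yr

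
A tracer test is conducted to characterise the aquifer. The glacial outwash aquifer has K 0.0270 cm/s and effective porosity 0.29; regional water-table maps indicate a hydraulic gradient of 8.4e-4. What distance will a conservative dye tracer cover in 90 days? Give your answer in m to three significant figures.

K = 0.0270 cm/s × 864 = 23.33 m/d
Specific discharge q = 23.33 × 8.4e-4 = 0.01960 m/d
Average linear velocity = 0.01960 / 0.29 = 0.06757 m/d
L = v × T = 0.06757 × 90 = 6.081 m

6.08 m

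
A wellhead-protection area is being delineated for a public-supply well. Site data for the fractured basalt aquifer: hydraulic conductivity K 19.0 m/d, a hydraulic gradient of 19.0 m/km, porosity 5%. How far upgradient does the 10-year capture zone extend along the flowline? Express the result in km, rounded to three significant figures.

26.4 km

Specific discharge q = 19.0 × 0.019 = 0.3610 m/d
v = Ki/n = 19.0·0.019/0.05 = 7.220 m/d
T = 10 yr × 365 = 3650 d
L = v × T = 7.220 × 3650 = 26350 m
   = 26.4 km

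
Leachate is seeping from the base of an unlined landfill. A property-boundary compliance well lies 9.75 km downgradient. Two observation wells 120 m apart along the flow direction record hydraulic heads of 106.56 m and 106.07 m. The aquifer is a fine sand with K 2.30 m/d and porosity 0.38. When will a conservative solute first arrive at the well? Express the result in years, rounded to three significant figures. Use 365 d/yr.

1080 years

Hydraulic gradient i = (106.56 − 106.07) / 120 = 0.49 / 120 = 0.004083
Specific discharge q = 2.30 × 0.004083 = 0.009392 m/d
Seepage velocity v = q / n = 0.009392 / 0.38 = 0.02471 m/d
L = 9.75 km = 9750 m
t = L / v = 9750 / 0.02471 = 394500 d
   = 394500 / 365 = 1080 yr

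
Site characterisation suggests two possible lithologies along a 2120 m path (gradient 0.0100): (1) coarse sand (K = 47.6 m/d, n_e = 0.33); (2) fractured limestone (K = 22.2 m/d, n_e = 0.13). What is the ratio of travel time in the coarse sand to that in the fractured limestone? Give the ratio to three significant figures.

1.18

Unit 1 (coarse sand): v = 47.6×0.010/0.33 = 1.442 m/d, t = 2120/1.442 = 1470 d
Unit 2 (fractured limestone): v = 22.2×0.010/0.13 = 1.708 m/d, t = 2120/1.708 = 1241 d
t(coarse sand) / t(fractured limestone) = 1470/1241 = 1.18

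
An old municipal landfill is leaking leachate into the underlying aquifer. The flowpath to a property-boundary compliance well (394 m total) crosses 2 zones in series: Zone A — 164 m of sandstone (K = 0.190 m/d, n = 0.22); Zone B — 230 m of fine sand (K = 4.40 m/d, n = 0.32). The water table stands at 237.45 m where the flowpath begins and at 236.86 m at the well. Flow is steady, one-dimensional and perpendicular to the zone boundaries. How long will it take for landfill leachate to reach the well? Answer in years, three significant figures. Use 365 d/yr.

Total head drop ΔH = 237.45 − 236.86 = 0.59 m
Continuity: the same q passes through each zone, so ΔH = q·Σ(L_j/K_j) — the zones act as resistances in series.
Σ(L/K) = 164/0.190 + 230/4.40 = 863.2 + 52.27 = 915.4 d
q = ΔH / Σ(L/K) = 0.59 / 915.4 = 6.445e-4 m/d (same in every zone)
Zone A: v = q/n = 6.445e-4/0.22 = 0.002930 m/d → t_A = 164/0.002930 = 55980 d
Zone B: v = q/n = 6.445e-4/0.32 = 0.002014 m/d → t_B = 230/0.002014 = 114200 d
Total t = 55980 + 114200 = 170200 d
   = 170200 / 365 = 466 yr

466 years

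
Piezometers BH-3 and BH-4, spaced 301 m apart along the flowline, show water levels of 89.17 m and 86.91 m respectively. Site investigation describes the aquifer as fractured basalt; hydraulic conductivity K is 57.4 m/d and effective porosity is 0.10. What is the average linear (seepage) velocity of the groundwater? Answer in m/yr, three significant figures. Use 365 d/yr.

Hydraulic gradient i = (89.17 − 86.91) / 301 = 2.26 / 301 = 0.007508
Specific discharge q = 57.4 × 0.007508 = 0.4310 m/d
v_s = q/n_e = 0.4310/0.10 = 4.310 m/d
   = 4.310 × 365 = 1570 m/yr

1570 m/yr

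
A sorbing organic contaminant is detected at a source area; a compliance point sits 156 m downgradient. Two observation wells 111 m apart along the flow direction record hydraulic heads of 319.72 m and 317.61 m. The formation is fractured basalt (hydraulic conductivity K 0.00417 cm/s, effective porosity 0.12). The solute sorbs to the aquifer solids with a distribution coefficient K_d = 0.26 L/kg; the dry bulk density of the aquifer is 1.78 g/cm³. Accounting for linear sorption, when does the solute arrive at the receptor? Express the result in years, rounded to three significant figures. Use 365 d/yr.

Hydraulic gradient i = (319.72 − 317.61) / 111 = 2.11 / 111 = 0.01901
K = 0.00417 cm/s × 864 = 3.603 m/d
Darcy flux q = K·i = 3.603 × 0.01901 = 0.06849 m/d
v_s = q/n_e = 0.06849/0.12 = 0.5707 m/d
Retardation R = 1 + ρ_b·K_d/n = 1 + 1.78×0.26/0.12 = 4.857
Contaminant velocity v_c = v/R = 0.5707/4.857 = 0.1175 m/d
t = L/v_c = 156/0.1175 = 1328 d
   = 1328/365 = 3.64 yr

3.64 years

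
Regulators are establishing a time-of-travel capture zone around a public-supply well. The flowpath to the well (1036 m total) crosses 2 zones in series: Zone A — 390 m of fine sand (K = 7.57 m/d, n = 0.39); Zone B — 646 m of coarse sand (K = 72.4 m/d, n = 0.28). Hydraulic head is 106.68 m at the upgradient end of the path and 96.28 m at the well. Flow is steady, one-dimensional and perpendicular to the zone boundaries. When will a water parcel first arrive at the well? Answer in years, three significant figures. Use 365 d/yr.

5.30 years

Total head drop ΔH = 106.68 − 96.28 = 10.40 m
Steady 1-D flow in series ⇒ the Darcy flux q is identical in every zone and the zone head losses add (resistances L/K in series).
Σ(L/K) = 390/7.57 + 646/72.4 = 51.52 + 8.923 = 60.44 d
q = ΔH / Σ(L/K) = 10.40 / 60.44 = 0.1721 m/d (same in every zone)
Zone A: v = q/n = 0.1721/0.39 = 0.4412 m/d → t_A = 390/0.4412 = 884.0 d
Zone B: v = q/n = 0.1721/0.28 = 0.6145 m/d → t_B = 646/0.6145 = 1051 d
Total t = 884.0 + 1051 = 1935 d
   = 1935 / 365 = 5.30 yr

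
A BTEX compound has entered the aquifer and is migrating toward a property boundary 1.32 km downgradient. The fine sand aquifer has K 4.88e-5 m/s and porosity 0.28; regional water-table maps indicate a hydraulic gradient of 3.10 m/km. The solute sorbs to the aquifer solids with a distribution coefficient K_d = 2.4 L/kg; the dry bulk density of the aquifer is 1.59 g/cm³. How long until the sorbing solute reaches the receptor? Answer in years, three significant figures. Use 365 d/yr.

1130 years

K = 4.88e-5 m/s × 86400 s/d = 4.216 m/d
q = Ki = 4.216 × 0.0031 = 0.01307 m/d
Average linear velocity = 0.01307 / 0.28 = 0.04668 m/d
Retardation R = 1 + ρ_b·K_d/n = 1 + 1.59×2.4/0.28 = 14.63
Contaminant velocity v_c = v/R = 0.04668/14.63 = 0.003191 m/d
L = 1.32 km = 1320 m
t = L/v_c = 1320/0.003191 = 413700 d
   = 413700/365 = 1130 yr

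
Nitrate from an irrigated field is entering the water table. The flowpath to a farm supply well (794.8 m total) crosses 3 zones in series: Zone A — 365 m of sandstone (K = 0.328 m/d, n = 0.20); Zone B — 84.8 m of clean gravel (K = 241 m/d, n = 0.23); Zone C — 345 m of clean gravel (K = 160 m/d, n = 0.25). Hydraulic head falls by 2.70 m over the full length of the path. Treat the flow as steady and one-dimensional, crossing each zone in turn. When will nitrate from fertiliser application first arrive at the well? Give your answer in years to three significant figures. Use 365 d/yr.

Steady 1-D flow in series ⇒ the Darcy flux q is identical in every zone and the zone head losses add (resistances L/K in series).
Σ(L/K) = 365/0.328 + 84.8/241 + 345/160 = 1113 + 0.3519 + 2.156 = 1115 d
q = ΔH / Σ(L/K) = 2.70 / 1115 = 0.002421 m/d (same in every zone)
Zone A: v = q/n = 0.002421/0.20 = 0.01210 m/d → t_A = 365/0.01210 = 30150 d
Zone B: v = q/n = 0.002421/0.23 = 0.01053 m/d → t_B = 84.8/0.01053 = 8057 d
Zone C: v = q/n = 0.002421/0.25 = 0.009683 m/d → t_C = 345/0.009683 = 35630 d
Total t = 30150 + 8057 + 35630 = 73840 d
   = 73840 / 365 = 202 yr

202 years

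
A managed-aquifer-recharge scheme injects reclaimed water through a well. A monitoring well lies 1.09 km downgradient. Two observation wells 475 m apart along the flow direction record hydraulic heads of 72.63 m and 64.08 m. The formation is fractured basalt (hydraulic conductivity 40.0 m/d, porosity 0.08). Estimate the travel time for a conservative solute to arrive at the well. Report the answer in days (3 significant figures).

Hydraulic gradient i = (72.63 − 64.08) / 475 = 8.55 / 475 = 0.01800
Darcy flux q = K·i = 40.0 × 0.01800 = 0.7200 m/d
Average linear velocity = 0.7200 / 0.08 = 9.000 m/d
L = 1.09 km = 1090 m
t = L / v = 1090 / 9.000 = 121.1 d

121 days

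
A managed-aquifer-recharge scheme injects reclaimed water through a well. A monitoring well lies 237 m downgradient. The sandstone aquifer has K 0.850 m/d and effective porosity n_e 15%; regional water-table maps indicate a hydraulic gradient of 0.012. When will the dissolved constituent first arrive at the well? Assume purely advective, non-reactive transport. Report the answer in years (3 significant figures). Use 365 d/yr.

9.55 years

Darcy flux q = K·i = 0.850 × 0.012 = 0.01020 m/d
v = Ki/n = 0.850·0.012/0.15 = 0.06800 m/d
t = L / v = 237 / 0.06800 = 3485 d
   = 3485 / 365 = 9.55 yr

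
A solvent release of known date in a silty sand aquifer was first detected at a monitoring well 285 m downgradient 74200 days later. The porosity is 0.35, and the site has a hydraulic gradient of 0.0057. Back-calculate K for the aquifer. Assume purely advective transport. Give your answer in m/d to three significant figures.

v = L / t = 285 / 74200 = 0.003841 m/d
K = v · n / i = 0.003841 × 0.35 / 0.0057 = 0.236 m/d

0.236 m/d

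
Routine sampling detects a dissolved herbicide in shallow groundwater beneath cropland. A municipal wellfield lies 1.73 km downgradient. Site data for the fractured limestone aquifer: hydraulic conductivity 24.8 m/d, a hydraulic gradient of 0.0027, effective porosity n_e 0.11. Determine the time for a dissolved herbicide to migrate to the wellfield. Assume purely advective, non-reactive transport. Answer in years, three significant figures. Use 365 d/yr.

7.79 years

Darcy flux q = K·i = 24.8 × 0.0027 = 0.06696 m/d
Average linear velocity = 0.06696 / 0.11 = 0.6087 m/d
L = 1.73 km = 1730 m
t = L / v = 1730 / 0.6087 = 2842 d
   = 2842 / 365 = 7.79 yr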